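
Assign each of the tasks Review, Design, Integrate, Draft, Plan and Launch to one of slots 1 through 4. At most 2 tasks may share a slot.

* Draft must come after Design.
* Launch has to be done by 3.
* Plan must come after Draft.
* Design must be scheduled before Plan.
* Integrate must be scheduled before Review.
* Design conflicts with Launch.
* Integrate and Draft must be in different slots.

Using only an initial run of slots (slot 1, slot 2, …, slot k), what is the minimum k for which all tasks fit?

3

The precedence chain requires at least 3 distinct slots.
With at most 2 per slot and 6 tasks, at least 3 slots are needed.
3 works (last occupied slot: 3): for example Draft in 2; Review in 2; Plan in 3; Launch in 3; Design in 1; Integrate in 1.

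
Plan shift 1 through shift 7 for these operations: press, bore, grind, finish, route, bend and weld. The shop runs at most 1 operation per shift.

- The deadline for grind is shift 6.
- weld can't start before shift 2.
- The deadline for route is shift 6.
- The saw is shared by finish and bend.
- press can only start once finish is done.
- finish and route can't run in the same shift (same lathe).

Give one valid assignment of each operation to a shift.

press -> shift 5; bend -> shift 7; bore -> shift 6; route -> shift 2; weld -> shift 3; grind -> shift 1; finish -> shift 4

Checking: finish(shift 4) before press(shift 5); finish(shift 4) != route(shift 2); finish(shift 4) != bend(shift 7); grind=shift 1 in [shift 1,shift 6]; route=shift 2 in [shift 1,shift 6]; weld=shift 3 in [shift 2,shift 7]; max 1 per shift (cap 1).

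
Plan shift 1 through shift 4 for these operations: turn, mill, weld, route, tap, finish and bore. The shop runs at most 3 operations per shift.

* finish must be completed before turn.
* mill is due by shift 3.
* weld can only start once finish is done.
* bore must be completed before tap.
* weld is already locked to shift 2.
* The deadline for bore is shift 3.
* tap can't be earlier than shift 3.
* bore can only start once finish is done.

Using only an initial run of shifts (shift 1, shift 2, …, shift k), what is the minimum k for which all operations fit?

3 shifts

The precedence chain requires at least 3 distinct shifts.
With at most 3 per shift and 7 operations, at least 3 shifts are needed.
3 works (last occupied shift: shift 3): for example route=shift 1; bore=shift 2; tap=shift 3; mill=shift 1; turn=shift 2; finish=shift 1; weld=shift 2.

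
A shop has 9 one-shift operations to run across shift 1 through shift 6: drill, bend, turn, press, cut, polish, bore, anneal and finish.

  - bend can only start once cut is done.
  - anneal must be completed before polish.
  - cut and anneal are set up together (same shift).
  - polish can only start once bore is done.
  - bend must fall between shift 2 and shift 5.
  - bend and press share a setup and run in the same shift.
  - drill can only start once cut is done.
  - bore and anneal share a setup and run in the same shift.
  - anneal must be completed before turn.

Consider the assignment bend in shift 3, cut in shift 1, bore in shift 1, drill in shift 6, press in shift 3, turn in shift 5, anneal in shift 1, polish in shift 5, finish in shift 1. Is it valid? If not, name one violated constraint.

bend can only start once cut is done — holds.
cut and anneal are set up together (same shift) — holds.
bend and press share a setup and run in the same shift — holds.
bore and anneal share a setup and run in the same shift — holds.
polish can only start once bore is done — holds.
bend must fall between shift 2 and shift 5 — holds.
drill can only start once cut is done — holds.
anneal must be completed before turn — holds.
anneal must be completed before polish — holds.

Valid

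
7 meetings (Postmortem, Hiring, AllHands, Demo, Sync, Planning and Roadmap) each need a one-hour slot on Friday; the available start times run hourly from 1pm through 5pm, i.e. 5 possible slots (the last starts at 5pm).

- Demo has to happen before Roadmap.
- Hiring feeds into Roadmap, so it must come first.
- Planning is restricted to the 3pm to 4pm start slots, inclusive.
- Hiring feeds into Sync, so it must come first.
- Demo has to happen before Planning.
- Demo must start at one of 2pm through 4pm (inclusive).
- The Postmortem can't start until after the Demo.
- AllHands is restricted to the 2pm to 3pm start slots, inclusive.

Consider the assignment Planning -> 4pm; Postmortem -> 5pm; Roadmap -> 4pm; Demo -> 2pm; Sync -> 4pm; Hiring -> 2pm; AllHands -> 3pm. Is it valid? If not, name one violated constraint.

Hiring feeds into Roadmap, so it must come first — holds.
Demo must start at one of 2pm through 4pm (inclusive) — holds.
Hiring feeds into Sync, so it must come first — holds.
Demo has to happen before Roadmap — holds.
The Postmortem can't start until after the Demo — holds.
Demo has to happen before Planning — holds.
Planning is restricted to the 3pm to 4pm start slots, inclusive — holds.
AllHands is restricted to the 2pm to 3pm start slots, inclusive — holds.

Valid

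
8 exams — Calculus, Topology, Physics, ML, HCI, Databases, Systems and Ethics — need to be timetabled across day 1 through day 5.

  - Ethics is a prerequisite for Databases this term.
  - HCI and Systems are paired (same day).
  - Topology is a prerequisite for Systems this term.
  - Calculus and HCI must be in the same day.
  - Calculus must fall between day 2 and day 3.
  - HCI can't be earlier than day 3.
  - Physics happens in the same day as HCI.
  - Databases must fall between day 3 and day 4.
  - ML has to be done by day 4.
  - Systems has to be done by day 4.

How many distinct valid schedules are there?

Splitting on Topology: it can be day 1 (20), day 2 (20). Listing each branch's schedules as (Calculus, Physics, ML, HCI, Databases, Systems, Ethics) by day number:
Topology=day 1: (3,3,1,3,3,3,1) (3,3,1,3,3,3,2) (3,3,1,3,4,3,1) (3,3,1,3,4,3,2) (3,3,1,3,4,3,3) (3,3,2,3,3,3,1) (3,3,2,3,3,3,2) (3,3,2,3,4,3,1) (3,3,2,3,4,3,2) (3,3,2,3,4,3,3) (3,3,3,3,3,3,1) (3,3,3,3,3,3,2) (3,3,3,3,4,3,1) (3,3,3,3,4,3,2) (3,3,3,3,4,3,3) (3,3,4,3,3,3,1) (3,3,4,3,3,3,2) (3,3,4,3,4,3,1) (3,3,4,3,4,3,2) (3,3,4,3,4,3,3) — 20.
Topology=day 2: (3,3,1,3,3,3,1) (3,3,1,3,3,3,2) (3,3,1,3,4,3,1) (3,3,1,3,4,3,2) (3,3,1,3,4,3,3) (3,3,2,3,3,3,1) (3,3,2,3,3,3,2) (3,3,2,3,4,3,1) (3,3,2,3,4,3,2) (3,3,2,3,4,3,3) (3,3,3,3,3,3,1) (3,3,3,3,3,3,2) (3,3,3,3,4,3,1) (3,3,3,3,4,3,2) (3,3,3,3,4,3,3) (3,3,4,3,3,3,1) (3,3,4,3,3,3,2) (3,3,4,3,4,3,1) (3,3,4,3,4,3,2) (3,3,4,3,4,3,3) — 20.
Summing: 20 + 20 = 40.

40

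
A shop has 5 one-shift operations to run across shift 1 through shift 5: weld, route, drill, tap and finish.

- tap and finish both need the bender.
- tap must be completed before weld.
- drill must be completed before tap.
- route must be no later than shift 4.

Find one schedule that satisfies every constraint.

finish -> shift 1; weld -> shift 3; route -> shift 1; drill -> shift 1; tap -> shift 2

Checking: drill(shift 1) before tap(shift 2); tap(shift 2) before weld(shift 3); tap(shift 2) != finish(shift 1); route=shift 1 in [shift 1,shift 4].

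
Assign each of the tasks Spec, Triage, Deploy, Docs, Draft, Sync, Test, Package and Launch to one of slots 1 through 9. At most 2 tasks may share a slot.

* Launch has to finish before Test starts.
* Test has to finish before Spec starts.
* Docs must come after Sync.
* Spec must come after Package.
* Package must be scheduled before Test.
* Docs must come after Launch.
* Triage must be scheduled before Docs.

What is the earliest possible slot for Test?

2

Precedence pushes Test to at least 2; downstream work caps Test at 8.
Test at 2 is achievable: Triage=2, Test=2, Sync=3, Spec=3, Docs=4, Launch=1, Deploy=4, Package=1, Draft=5.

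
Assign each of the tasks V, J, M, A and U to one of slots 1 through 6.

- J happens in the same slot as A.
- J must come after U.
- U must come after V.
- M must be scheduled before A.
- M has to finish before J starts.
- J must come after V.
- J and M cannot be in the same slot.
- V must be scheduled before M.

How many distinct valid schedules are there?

50

Splitting on V: it can be 1 (30), 2 (14), 3 (5), 4 (1). Listing each branch's schedules as (J, M, A, U):
V=1: (3,2,3,2) (4,2,4,2) (4,2,4,3) (4,3,4,2) (4,3,4,3) (5,2,5,2) (5,2,5,3) (5,2,5,4) (5,3,5,2) (5,3,5,3) (5,3,5,4) (5,4,5,2) (5,4,5,3) (5,4,5,4) (6,2,6,2) (6,2,6,3) (6,2,6,4) (6,2,6,5) (6,3,6,2) (6,3,6,3) (6,3,6,4) (6,3,6,5) (6,4,6,2) (6,4,6,3) (6,4,6,4) (6,4,6,5) (6,5,6,2) (6,5,6,3) (6,5,6,4) (6,5,6,5) — 30.
V=2: (4,3,4,3) (5,3,5,3) (5,3,5,4) (5,4,5,3) (5,4,5,4) (6,3,6,3) (6,3,6,4) (6,3,6,5) (6,4,6,3) (6,4,6,4) (6,4,6,5) (6,5,6,3) (6,5,6,4) (6,5,6,5) — 14.
V=3: (5,4,5,4) (6,4,6,4) (6,4,6,5) (6,5,6,4) (6,5,6,5) — 5.
V=4: (6,5,6,5) — 1.
Summing: 30 + 14 + 5 + 1 = 50.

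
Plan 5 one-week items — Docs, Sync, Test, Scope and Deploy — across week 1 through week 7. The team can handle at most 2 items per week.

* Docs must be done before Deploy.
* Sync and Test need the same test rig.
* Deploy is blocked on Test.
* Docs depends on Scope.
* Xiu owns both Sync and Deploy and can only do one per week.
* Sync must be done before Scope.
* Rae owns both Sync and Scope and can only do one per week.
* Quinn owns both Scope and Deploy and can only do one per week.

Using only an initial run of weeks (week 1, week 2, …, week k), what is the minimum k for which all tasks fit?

4

The precedence chain requires at least 4 distinct weeks.
With at most 2 per week and 5 tasks, at least 3 weeks are needed.
4 works (last occupied week: week 4): for example Docs=week 3, Test=week 2, Scope=week 2, Deploy=week 4, Sync=week 1.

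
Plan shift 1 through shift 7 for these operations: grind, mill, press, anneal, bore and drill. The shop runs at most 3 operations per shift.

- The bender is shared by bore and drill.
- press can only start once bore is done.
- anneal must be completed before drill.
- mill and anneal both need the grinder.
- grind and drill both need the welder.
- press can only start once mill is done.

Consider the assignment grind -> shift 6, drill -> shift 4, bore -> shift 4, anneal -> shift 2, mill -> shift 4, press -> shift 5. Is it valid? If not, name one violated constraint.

grind and drill both need the welder — holds.
The shop runs at most 3 operations per shift — holds.
press can only start once bore is done — holds.
anneal must be completed before drill — holds.
mill and anneal both need the grinder — holds.
The bender is shared by bore and drill — violated.
press can only start once mill is done — holds.

Invalid. The bender is shared by bore and drill.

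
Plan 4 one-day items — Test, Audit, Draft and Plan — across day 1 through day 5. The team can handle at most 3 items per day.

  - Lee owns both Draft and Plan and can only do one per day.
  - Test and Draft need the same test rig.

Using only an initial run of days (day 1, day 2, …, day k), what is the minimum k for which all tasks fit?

With at most 3 per day and 4 tasks, at least 2 days are needed.
2 works (last occupied day: day 2): for example Audit=day 1; Test=day 1; Draft=day 2; Plan=day 1.

2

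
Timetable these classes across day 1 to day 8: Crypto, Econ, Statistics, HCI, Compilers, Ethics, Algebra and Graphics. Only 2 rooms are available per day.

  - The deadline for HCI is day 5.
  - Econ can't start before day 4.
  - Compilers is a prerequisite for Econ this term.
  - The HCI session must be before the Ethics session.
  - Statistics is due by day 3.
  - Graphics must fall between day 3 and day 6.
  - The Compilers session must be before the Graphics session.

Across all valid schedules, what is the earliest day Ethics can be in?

Precedence pushes Ethics to at least day 2.
Ethics at day 2 is achievable: Ethics -> day 2; Crypto -> day 3; Econ -> day 4; HCI -> day 1; Algebra -> day 4; Statistics -> day 1; Compilers -> day 2; Graphics -> day 3.

day 2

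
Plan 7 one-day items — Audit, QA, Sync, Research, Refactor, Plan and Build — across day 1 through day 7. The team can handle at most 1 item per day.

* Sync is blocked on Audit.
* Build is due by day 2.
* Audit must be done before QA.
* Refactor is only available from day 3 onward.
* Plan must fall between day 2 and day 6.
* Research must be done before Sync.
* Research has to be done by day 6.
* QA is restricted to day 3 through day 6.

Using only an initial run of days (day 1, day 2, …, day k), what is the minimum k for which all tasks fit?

7 days

The precedence chain requires at least 2 distinct days.
With at most 1 per day and 7 tasks, at least 7 days are needed.
QA can't be placed before day 3, so the schedule must run through at least day 3.
7 works (last occupied day: day 7): for example Refactor -> day 4; Plan -> day 5; Build -> day 1; Audit -> day 2; Research -> day 6; Sync -> day 7; QA -> day 3.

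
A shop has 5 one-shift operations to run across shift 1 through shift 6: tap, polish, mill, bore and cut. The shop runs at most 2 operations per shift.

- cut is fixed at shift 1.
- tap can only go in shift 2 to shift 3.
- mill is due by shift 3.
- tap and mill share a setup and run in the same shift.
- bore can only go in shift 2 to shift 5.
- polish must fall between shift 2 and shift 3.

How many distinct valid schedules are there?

Splitting on tap: it can be shift 2 (3), shift 3 (3). Listing each branch's schedules as (polish, mill, bore, cut) by shift number:
tap=shift 2: (3,2,3,1) (3,2,4,1) (3,2,5,1) — 3.
tap=shift 3: (2,3,2,1) (2,3,4,1) (2,3,5,1) — 3.
Summing: 3 + 3 = 6.

6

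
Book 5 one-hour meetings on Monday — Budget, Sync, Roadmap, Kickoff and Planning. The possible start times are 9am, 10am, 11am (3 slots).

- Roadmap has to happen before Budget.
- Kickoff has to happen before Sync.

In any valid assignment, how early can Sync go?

Precedence pushes Sync to at least 10am.
Sync at 10am is achievable: Sync in 10am, Planning in 9am, Roadmap in 9am, Budget in 10am, Kickoff in 9am.

10am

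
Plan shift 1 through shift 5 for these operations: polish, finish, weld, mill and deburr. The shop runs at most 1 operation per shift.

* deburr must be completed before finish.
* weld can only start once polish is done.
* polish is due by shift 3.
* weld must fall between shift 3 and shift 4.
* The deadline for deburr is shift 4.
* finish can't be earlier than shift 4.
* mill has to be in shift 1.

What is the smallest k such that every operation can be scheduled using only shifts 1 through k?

5 shifts

The precedence chain requires at least 2 distinct shifts.
With at most 1 per shift and 5 operations, at least 5 shifts are needed.
finish can't be placed before shift 4, so the schedule must run through at least shift 4.
5 works (last occupied shift: shift 5): for example polish=shift 2, finish=shift 5, deburr=shift 4, mill=shift 1, weld=shift 3.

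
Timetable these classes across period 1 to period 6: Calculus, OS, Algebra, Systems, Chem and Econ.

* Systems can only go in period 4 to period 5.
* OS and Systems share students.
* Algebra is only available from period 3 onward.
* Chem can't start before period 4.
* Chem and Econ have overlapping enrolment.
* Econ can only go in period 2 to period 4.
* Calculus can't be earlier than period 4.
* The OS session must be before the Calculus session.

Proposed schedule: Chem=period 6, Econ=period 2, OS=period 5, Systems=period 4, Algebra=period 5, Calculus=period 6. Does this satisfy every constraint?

Yes

Algebra is only available from period 3 onward — holds.
OS and Systems share students — holds.
Calculus can't be earlier than period 4 — holds.
Systems can only go in period 4 to period 5 — holds.
Econ can only go in period 2 to period 4 — holds.
The OS session must be before the Calculus session — holds.
Chem can't start before period 4 — holds.
Chem and Econ have overlapping enrolment — holds.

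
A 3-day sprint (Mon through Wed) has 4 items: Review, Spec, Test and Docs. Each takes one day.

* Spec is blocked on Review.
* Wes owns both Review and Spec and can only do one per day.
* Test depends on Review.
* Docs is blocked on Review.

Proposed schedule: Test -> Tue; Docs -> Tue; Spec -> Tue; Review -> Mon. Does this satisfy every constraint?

Docs is blocked on Review — holds.
Wes owns both Review and Spec and can only do one per day — holds.
Spec is blocked on Review — holds.
Test depends on Review — holds.

Yes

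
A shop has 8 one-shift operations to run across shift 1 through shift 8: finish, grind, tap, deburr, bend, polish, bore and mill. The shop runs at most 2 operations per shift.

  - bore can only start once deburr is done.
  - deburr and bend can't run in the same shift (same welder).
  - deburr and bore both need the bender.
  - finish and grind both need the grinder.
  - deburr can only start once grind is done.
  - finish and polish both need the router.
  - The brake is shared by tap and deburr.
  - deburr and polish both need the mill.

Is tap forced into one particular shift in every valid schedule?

No

tap can be shift 1 (e.g. tap -> shift 1, bend -> shift 3, bore -> shift 3, finish -> shift 2, deburr -> shift 2, polish -> shift 4, mill -> shift 4, grind -> shift 1) or shift 2 (e.g. polish in shift 4, tap in shift 2, grind in shift 1, finish in shift 2, bend in shift 1, mill in shift 3, bore in shift 4, deburr in shift 3).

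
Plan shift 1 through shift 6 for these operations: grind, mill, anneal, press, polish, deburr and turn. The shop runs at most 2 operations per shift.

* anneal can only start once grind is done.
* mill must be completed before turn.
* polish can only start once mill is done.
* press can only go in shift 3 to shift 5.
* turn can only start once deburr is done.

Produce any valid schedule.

polish in shift 4; anneal in shift 3; mill in shift 1; deburr in shift 1; grind in shift 2; turn in shift 2; press in shift 3

Checking: deburr(shift 1) before turn(shift 2); mill(shift 1) before turn(shift 2); grind(shift 2) before anneal(shift 3); mill(shift 1) before polish(shift 4); press=shift 3 in [shift 3,shift 5]; max 2 per shift (cap 2).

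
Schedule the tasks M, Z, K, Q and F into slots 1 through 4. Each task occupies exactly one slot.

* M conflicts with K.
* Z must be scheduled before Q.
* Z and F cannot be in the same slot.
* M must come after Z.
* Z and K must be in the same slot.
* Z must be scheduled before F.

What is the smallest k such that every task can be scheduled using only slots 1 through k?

2

The precedence chain requires at least 2 distinct slots.
2 works (last occupied slot: 2): for example Q -> 2; Z -> 1; K -> 1; M -> 2; F -> 2.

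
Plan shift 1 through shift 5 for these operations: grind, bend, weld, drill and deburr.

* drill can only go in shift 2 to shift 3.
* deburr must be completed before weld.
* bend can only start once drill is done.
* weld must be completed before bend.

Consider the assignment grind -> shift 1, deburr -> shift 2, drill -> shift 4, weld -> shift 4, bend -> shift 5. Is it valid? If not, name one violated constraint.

No — it violates: drill can only go in shift 2 to shift 3

bend can only start once drill is done — holds.
drill can only go in shift 2 to shift 3 — violated.
deburr must be completed before weld — holds.
weld must be completed before bend — holds.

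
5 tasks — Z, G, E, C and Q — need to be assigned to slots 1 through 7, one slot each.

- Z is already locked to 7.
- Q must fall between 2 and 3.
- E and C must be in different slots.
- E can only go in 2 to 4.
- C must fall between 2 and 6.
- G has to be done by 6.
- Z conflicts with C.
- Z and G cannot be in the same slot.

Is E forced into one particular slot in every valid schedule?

E can be 2 (e.g. Q -> 2; C -> 3; E -> 2; Z -> 7; G -> 1) or 3 (e.g. Q in 2; G in 1; Z in 7; C in 2; E in 3).

No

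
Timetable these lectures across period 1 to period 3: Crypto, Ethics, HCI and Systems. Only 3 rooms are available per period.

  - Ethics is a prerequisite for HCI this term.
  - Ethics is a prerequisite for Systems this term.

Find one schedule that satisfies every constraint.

Crypto -> period 1, Ethics -> period 1, HCI -> period 2, Systems -> period 2

Checking: Ethics(period 1) before Systems(period 2); Ethics(period 1) before HCI(period 2); max 2 per period (cap 3).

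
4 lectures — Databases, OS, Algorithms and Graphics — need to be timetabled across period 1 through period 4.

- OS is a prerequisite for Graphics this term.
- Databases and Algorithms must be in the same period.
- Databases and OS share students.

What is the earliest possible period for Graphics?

Precedence pushes Graphics to at least period 2.
Graphics at period 2 is achievable: Algorithms -> period 2; Graphics -> period 2; Databases -> period 2; OS -> period 1.

period 2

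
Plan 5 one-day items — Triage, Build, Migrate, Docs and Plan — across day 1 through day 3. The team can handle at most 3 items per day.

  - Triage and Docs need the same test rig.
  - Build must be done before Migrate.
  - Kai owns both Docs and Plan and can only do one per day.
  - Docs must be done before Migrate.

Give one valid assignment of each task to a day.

Docs in day 1; Build in day 1; Triage in day 2; Plan in day 2; Migrate in day 2

Checking: Docs(day 1) before Migrate(day 2); Build(day 1) before Migrate(day 2); Docs(day 1) != Plan(day 2); Triage(day 2) != Docs(day 1); max 3 per day (cap 3).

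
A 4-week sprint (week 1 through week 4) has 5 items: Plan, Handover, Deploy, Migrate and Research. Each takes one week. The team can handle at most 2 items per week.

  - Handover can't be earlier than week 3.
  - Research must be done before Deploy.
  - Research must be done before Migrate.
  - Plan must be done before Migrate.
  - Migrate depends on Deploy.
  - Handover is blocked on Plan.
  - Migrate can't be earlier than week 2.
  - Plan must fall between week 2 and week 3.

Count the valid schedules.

Splitting on Plan: it can be week 2 (8), week 3 (3). Listing each branch's schedules as (Handover, Deploy, Migrate, Research) by week number:
Plan=week 2: (3,2,3,1) (3,2,4,1) (3,3,4,1) (3,3,4,2) (4,2,3,1) (4,2,4,1) (4,3,4,1) (4,3,4,2) — 8.
Plan=week 3: (4,2,4,1) (4,3,4,1) (4,3,4,2) — 3.
Summing: 8 + 3 = 11.

11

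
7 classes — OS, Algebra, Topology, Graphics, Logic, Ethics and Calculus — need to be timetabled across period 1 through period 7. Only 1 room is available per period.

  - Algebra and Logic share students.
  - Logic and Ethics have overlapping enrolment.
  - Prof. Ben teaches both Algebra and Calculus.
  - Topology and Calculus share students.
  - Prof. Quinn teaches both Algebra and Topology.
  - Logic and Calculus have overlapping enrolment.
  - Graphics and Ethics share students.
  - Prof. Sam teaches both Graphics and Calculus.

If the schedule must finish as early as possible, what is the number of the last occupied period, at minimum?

period 7

With at most 1 per period and 7 classes, at least 7 periods are needed.
7 works (last occupied period: period 7): for example Calculus -> period 7, Topology -> period 3, Graphics -> period 4, Ethics -> period 6, Algebra -> period 2, OS -> period 1, Logic -> period 5.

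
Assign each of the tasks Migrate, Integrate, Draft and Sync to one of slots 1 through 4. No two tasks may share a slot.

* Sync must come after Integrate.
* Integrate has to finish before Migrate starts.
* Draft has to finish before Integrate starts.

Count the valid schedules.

Enumerating: Migrate in 3; Integrate in 2; Draft in 1; Sync in 4 | Integrate -> 2; Migrate -> 4; Sync -> 3; Draft -> 1.

2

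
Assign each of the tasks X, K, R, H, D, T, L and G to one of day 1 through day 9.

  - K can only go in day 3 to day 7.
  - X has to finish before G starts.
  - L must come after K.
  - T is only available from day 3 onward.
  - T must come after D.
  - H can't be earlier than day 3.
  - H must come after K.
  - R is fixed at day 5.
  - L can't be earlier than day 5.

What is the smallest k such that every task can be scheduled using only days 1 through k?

The precedence chain requires at least 2 distinct days.
R can't be placed before day 5, so the schedule must run through at least day 5.
5 works (last occupied day: day 5): for example D -> day 1; T -> day 3; K -> day 3; R -> day 5; L -> day 5; X -> day 1; H -> day 4; G -> day 2.

5 days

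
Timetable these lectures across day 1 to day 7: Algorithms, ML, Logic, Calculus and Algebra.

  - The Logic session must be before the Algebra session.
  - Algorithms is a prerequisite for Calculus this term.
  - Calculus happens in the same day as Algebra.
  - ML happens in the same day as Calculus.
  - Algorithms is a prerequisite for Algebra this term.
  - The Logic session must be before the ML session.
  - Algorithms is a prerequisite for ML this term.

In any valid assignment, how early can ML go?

day 2

Precedence pushes ML to at least day 2.
ML at day 2 is achievable: Algebra -> day 2, Logic -> day 1, Calculus -> day 2, ML -> day 2, Algorithms -> day 1.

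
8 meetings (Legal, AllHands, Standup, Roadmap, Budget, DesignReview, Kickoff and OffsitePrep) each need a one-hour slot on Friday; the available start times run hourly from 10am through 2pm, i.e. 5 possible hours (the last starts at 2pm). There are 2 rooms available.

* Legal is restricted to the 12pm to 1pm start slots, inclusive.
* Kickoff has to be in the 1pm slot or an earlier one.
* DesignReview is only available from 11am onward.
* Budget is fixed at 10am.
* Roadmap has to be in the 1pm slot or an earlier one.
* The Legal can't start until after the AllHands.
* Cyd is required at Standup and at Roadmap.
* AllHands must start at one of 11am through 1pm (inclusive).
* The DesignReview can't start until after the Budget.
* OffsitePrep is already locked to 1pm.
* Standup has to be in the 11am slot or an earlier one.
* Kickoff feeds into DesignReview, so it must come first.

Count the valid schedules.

Splitting on Legal: it can be 12pm (18), 1pm (18). Listing each branch's schedules as (AllHands, Standup, Roadmap, Budget, DesignReview, Kickoff, OffsitePrep):
Legal=12pm: (11am,10am,11am,10am,1pm,12pm,1pm) (11am,10am,11am,10am,2pm,12pm,1pm) (11am,10am,11am,10am,2pm,1pm,1pm) (11am,10am,12pm,10am,1pm,11am,1pm) (11am,10am,12pm,10am,2pm,11am,1pm) (11am,10am,12pm,10am,2pm,1pm,1pm) (11am,10am,1pm,10am,12pm,11am,1pm) (11am,10am,1pm,10am,2pm,11am,1pm) (11am,10am,1pm,10am,2pm,12pm,1pm) (11am,11am,10am,10am,1pm,12pm,1pm) (11am,11am,10am,10am,2pm,12pm,1pm) (11am,11am,10am,10am,2pm,1pm,1pm) (11am,11am,12pm,10am,1pm,10am,1pm) (11am,11am,12pm,10am,2pm,10am,1pm) (11am,11am,12pm,10am,2pm,1pm,1pm) (11am,11am,1pm,10am,12pm,10am,1pm) (11am,11am,1pm,10am,2pm,10am,1pm) (11am,11am,1pm,10am,2pm,12pm,1pm) — 18.
Legal=1pm: (11am,10am,11am,10am,2pm,12pm,1pm) (11am,10am,12pm,10am,12pm,11am,1pm) (11am,10am,12pm,10am,2pm,11am,1pm) (11am,10am,12pm,10am,2pm,12pm,1pm) (11am,11am,10am,10am,2pm,12pm,1pm) (11am,11am,12pm,10am,12pm,10am,1pm) (11am,11am,12pm,10am,2pm,10am,1pm) (11am,11am,12pm,10am,2pm,12pm,1pm) (12pm,10am,11am,10am,12pm,11am,1pm) (12pm,10am,11am,10am,2pm,11am,1pm) (12pm,10am,11am,10am,2pm,12pm,1pm) (12pm,10am,12pm,10am,2pm,11am,1pm) (12pm,11am,10am,10am,12pm,11am,1pm) (12pm,11am,10am,10am,2pm,11am,1pm) (12pm,11am,10am,10am,2pm,12pm,1pm) (12pm,11am,12pm,10am,11am,10am,1pm) (12pm,11am,12pm,10am,2pm,10am,1pm) (12pm,11am,12pm,10am,2pm,11am,1pm) — 18.
Summing: 18 + 18 = 36.

36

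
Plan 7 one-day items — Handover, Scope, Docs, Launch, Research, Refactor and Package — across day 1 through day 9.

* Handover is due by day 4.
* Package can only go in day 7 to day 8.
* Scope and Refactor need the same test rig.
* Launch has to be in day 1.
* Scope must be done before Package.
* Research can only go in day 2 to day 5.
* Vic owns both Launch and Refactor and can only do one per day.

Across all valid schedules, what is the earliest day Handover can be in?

day 1

Handover's own window allows nothing later than day 4.
Handover at day 1 is achievable: Research=day 2, Scope=day 1, Docs=day 1, Package=day 7, Handover=day 1, Launch=day 1, Refactor=day 2.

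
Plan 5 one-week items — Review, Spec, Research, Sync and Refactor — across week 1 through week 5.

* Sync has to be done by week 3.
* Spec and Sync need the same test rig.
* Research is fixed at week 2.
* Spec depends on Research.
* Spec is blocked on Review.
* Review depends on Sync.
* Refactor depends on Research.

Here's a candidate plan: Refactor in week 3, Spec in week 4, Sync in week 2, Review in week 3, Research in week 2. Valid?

Spec and Sync need the same test rig — holds.
Refactor depends on Research — holds.
Review depends on Sync — holds.
Sync has to be done by week 3 — holds.
Spec depends on Research — holds.
Research is fixed at week 2 — holds.
Spec is blocked on Review — holds.

Yes, all constraints hold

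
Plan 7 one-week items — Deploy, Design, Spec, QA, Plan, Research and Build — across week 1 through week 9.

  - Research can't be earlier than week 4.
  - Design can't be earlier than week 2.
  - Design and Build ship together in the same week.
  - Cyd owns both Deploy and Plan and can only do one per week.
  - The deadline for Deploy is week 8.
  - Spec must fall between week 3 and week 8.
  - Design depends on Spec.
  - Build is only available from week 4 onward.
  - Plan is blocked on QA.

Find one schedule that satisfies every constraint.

Spec=week 3, QA=week 1, Design=week 4, Build=week 4, Deploy=week 1, Plan=week 2, Research=week 4

Checking: Spec(week 3) before Design(week 4); QA(week 1) before Plan(week 2); Deploy(week 1) != Plan(week 2); Design = Build = week 4; Spec=week 3 in [week 3,week 8]; Build=week 4 in [week 4,week 9]; Deploy=week 1 in [week 1,week 8]; Design=week 4 in [week 2,week 9]; Research=week 4 in [week 4,week 9].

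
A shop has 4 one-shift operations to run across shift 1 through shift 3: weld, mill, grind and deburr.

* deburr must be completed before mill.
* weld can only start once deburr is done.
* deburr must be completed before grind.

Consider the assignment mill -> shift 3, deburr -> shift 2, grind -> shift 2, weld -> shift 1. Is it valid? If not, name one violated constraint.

deburr must be completed before mill — holds.
weld can only start once deburr is done — violated.
deburr must be completed before grind — violated.

No. weld can only start once deburr is done is not satisfied.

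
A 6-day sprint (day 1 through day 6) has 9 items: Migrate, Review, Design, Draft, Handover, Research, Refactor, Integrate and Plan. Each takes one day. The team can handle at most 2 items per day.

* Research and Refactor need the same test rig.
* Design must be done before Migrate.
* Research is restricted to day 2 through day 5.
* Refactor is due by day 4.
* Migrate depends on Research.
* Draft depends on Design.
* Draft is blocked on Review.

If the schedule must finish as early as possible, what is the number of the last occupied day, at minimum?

The precedence chain requires at least 2 distinct days.
With at most 2 per day and 9 work items, at least 5 days are needed.
Propagating the time windows through the other constraints, Migrate can't land before day 3, so the schedule must run through at least day 3.
5 works (last occupied day: day 5): for example Draft -> day 3, Refactor -> day 1, Review -> day 2, Handover -> day 4, Plan -> day 5, Design -> day 1, Integrate -> day 4, Migrate -> day 3, Research -> day 2.

day 5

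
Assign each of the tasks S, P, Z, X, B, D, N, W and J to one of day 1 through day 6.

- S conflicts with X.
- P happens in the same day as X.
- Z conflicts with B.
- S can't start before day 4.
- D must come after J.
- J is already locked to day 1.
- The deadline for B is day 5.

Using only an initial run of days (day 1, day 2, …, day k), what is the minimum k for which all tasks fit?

4

The precedence chain requires at least 2 distinct days.
S can't be placed before day 4, so the schedule must run through at least day 4.
4 works (last occupied day: day 4): for example D=day 2; P=day 1; X=day 1; S=day 4; W=day 1; J=day 1; Z=day 1; N=day 1; B=day 2.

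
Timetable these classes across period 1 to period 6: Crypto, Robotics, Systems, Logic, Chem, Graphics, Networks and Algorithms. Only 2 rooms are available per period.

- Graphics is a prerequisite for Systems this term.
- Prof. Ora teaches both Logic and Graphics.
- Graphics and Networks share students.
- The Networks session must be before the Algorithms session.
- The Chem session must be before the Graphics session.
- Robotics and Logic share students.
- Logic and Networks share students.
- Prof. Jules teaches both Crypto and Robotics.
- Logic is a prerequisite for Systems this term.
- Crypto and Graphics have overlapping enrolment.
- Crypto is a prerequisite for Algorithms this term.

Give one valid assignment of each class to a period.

Graphics in period 2; Chem in period 1; Logic in period 1; Robotics in period 2; Networks in period 4; Algorithms in period 5; Crypto in period 3; Systems in period 3

Checking: Graphics(period 2) before Systems(period 3); Networks(period 4) before Algorithms(period 5); Logic(period 1) before Systems(period 3); Chem(period 1) before Graphics(period 2); Crypto(period 3) before Algorithms(period 5); Robotics(period 2) != Logic(period 1); Logic(period 1) != Graphics(period 2); Crypto(period 3) != Robotics(period 2); Graphics(period 2) != Networks(period 4); Crypto(period 3) != Graphics(period 2); Logic(period 1) != Networks(period 4); max 2 per period (cap 2).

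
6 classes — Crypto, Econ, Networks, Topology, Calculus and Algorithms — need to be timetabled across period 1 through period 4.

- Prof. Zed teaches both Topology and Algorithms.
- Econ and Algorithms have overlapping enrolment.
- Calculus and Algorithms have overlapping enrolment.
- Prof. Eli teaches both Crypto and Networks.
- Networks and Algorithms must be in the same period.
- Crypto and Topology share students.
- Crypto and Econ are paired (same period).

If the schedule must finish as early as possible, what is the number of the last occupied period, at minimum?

3

Check 2 periods directly (anything shorter is at least as hard).
Could 2 periods be enough, i.e. nothing placed later than period 2? No: Crypto, Networks and Topology must all be in different periods (Crypto/Networks can't share; Crypto/Topology can't share; Networks/Topology can't share), but only 2 periods are available: 3 classes can't fit in 2 distinct periods.
So 2 periods is not enough.
3 works (last occupied period: period 3): for example Econ -> period 1; Calculus -> period 1; Topology -> period 3; Crypto -> period 1; Networks -> period 2; Algorithms -> period 2.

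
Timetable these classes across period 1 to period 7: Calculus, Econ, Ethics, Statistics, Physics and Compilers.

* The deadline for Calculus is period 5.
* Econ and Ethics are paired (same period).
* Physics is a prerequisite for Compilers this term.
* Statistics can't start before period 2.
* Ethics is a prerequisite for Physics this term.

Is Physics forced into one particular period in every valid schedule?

Physics can be period 2 (e.g. Econ in period 1, Ethics in period 1, Calculus in period 1, Physics in period 2, Compilers in period 3, Statistics in period 2) or period 3 (e.g. Econ in period 1; Calculus in period 1; Ethics in period 1; Statistics in period 2; Compilers in period 4; Physics in period 3).

No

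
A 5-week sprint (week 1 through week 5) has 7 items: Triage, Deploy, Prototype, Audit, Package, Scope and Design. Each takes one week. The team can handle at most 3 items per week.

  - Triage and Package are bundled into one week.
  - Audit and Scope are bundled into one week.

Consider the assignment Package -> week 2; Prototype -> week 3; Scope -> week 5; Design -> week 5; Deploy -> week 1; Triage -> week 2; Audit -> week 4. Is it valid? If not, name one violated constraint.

Triage and Package are bundled into one week — holds.
The team can handle at most 3 items per week — holds.
Audit and Scope are bundled into one week — violated.

No — it violates: Audit and Scope are bundled into one week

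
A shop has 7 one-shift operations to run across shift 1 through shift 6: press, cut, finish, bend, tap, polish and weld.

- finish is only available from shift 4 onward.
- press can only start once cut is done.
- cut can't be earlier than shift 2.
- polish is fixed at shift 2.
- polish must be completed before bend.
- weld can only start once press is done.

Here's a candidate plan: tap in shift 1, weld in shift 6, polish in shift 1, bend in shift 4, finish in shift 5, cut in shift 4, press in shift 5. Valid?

cut can't be earlier than shift 2 — holds.
press can only start once cut is done — holds.
weld can only start once press is done — holds.
polish is fixed at shift 2 — violated.
finish is only available from shift 4 onward — holds.
polish must be completed before bend — holds.

No. polish is fixed at shift 2 is not satisfied.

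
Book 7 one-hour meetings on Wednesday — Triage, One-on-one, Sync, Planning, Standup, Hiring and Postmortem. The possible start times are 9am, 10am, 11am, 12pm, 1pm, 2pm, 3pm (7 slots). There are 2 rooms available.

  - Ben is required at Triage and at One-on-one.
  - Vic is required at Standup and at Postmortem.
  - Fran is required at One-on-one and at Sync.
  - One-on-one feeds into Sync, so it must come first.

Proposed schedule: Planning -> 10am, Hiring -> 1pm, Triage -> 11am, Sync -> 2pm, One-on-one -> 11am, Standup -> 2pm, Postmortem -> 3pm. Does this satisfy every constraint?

No. Ben is required at Triage and at One-on-one is not satisfied.

Vic is required at Standup and at Postmortem — holds.
Ben is required at Triage and at One-on-one — violated.
Fran is required at One-on-one and at Sync — holds.
There are 2 rooms available — holds.
One-on-one feeds into Sync, so it must come first — holds.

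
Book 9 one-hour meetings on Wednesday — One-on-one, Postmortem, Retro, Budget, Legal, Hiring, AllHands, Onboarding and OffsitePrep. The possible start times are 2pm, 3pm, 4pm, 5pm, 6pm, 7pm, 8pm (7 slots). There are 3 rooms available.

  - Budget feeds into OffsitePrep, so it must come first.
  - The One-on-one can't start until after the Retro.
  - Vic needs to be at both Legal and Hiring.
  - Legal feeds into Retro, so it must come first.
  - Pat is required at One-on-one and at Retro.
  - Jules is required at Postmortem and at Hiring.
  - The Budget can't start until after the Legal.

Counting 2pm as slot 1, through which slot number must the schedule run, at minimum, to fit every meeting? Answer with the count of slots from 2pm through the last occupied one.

3 slots

The precedence chain requires at least 3 distinct slots.
With at most 3 per slot and 9 meetings, at least 3 slots are needed.
3 works (last occupied slot: 4pm): for example Budget in 3pm, Hiring in 3pm, OffsitePrep in 4pm, Retro in 3pm, Legal in 2pm, AllHands in 2pm, One-on-one in 4pm, Onboarding in 4pm, Postmortem in 2pm.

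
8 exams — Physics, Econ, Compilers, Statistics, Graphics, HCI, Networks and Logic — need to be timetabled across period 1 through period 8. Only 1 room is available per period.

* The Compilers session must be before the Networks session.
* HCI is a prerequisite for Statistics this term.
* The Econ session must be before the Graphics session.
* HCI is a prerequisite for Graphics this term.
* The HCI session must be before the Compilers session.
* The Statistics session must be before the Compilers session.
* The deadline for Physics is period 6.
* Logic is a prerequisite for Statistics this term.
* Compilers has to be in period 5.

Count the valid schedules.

Splitting on Physics: it can be period 1 (6), period 2 (6), period 3 (6), period 4 (6), period 6 (16). Listing each branch's schedules as (Econ, Compilers, Statistics, Graphics, HCI, Networks, Logic) by period number:
Physics=period 1: (6,5,4,7,2,8,3) (6,5,4,7,3,8,2) (6,5,4,8,2,7,3) (6,5,4,8,3,7,2) (7,5,4,8,2,6,3) (7,5,4,8,3,6,2) — 6.
Physics=period 2: (6,5,4,7,1,8,3) (6,5,4,7,3,8,1) (6,5,4,8,1,7,3) (6,5,4,8,3,7,1) (7,5,4,8,1,6,3) (7,5,4,8,3,6,1) — 6.
Physics=period 3: (6,5,4,7,1,8,2) (6,5,4,7,2,8,1) (6,5,4,8,1,7,2) (6,5,4,8,2,7,1) (7,5,4,8,1,6,2) (7,5,4,8,2,6,1) — 6.
Physics=period 4: (6,5,3,7,1,8,2) (6,5,3,7,2,8,1) (6,5,3,8,1,7,2) (6,5,3,8,2,7,1) (7,5,3,8,1,6,2) (7,5,3,8,2,6,1) — 6.
Physics=period 6: (1,5,4,7,2,8,3) (1,5,4,7,3,8,2) (1,5,4,8,2,7,3) (1,5,4,8,3,7,2) (2,5,4,7,1,8,3) (2,5,4,7,3,8,1) (2,5,4,8,1,7,3) (2,5,4,8,3,7,1) (3,5,4,7,1,8,2) (3,5,4,7,2,8,1) (3,5,4,8,1,7,2) (3,5,4,8,2,7,1) (4,5,3,7,1,8,2) (4,5,3,7,2,8,1) (4,5,3,8,1,7,2) (4,5,3,8,2,7,1) — 16.
Summing: 6 + 6 + 6 + 6 + 16 = 40.

40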